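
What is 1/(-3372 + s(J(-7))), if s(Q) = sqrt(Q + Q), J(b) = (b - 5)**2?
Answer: -281/947508 - sqrt(2)/947508 ≈ -0.00029806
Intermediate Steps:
J(b) = (-5 + b)**2
s(Q) = sqrt(2)*sqrt(Q) (s(Q) = sqrt(2*Q) = sqrt(2)*sqrt(Q))
1/(-3372 + s(J(-7))) = 1/(-3372 + sqrt(2)*sqrt((-5 - 7)**2)) = 1/(-3372 + sqrt(2)*sqrt((-12)**2)) = 1/(-3372 + sqrt(2)*sqrt(144)) = 1/(-3372 + sqrt(2)*12) = 1/(-3372 + 12*sqrt(2))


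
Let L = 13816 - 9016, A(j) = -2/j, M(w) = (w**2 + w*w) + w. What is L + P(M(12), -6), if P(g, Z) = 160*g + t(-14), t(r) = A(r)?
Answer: 369601/7 ≈ 52800.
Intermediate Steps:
M(w) = w + 2*w**2 (M(w) = (w**2 + w**2) + w = 2*w**2 + w = w + 2*w**2)
t(r) = -2/r
P(g, Z) = 1/7 + 160*g (P(g, Z) = 160*g - 2/(-14) = 160*g - 2*(-1/14) = 160*g + 1/7 = 1/7 + 160*g)
L = 4800
L + P(M(12), -6) = 4800 + (1/7 + 160*(12*(1 + 2*12))) = 4800 + (1/7 + 160*(12*(1 + 24))) = 4800 + (1/7 + 160*(12*25)) = 4800 + (1/7 + 160*300) = 4800 + (1/7 + 48000) = 4800 + 336001/7 = 369601/7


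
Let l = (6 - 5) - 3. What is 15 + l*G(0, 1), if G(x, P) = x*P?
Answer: 15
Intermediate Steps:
G(x, P) = P*x
l = -2 (l = 1 - 3 = -2)
15 + l*G(0, 1) = 15 - 2*0 = 15 + 0 = 15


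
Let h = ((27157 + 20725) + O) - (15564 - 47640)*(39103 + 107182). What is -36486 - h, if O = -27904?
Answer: -4692294124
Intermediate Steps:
h = 4692257638 (h = ((27157 + 20725) - 27904) - (15564 - 47640)*(39103 + 107182) = (47882 - 27904) - (-32076)*146285 = 19978 - 1*(-4692237660) = 19978 + 4692237660 = 4692257638)
-36486 - h = -36486 - 1*4692257638 = -36486 - 4692257638 = -4692294124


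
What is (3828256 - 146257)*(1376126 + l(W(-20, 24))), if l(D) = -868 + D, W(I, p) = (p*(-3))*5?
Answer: 5062373061102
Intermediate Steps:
W(I, p) = -15*p (W(I, p) = -3*p*5 = -15*p)
(3828256 - 146257)*(1376126 + l(W(-20, 24))) = (3828256 - 146257)*(1376126 + (-868 - 15*24)) = 3681999*(1376126 + (-868 - 360)) = 3681999*(1376126 - 1228) = 3681999*1374898 = 5062373061102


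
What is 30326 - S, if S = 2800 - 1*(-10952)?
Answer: 16574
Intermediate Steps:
S = 13752 (S = 2800 + 10952 = 13752)
30326 - S = 30326 - 1*13752 = 30326 - 13752 = 16574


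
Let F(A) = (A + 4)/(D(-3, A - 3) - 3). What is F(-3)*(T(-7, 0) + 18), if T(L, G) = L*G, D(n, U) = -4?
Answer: -18/7 ≈ -2.5714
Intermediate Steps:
F(A) = -4/7 - A/7 (F(A) = (A + 4)/(-4 - 3) = (4 + A)/(-7) = (4 + A)*(-⅐) = -4/7 - A/7)
T(L, G) = G*L
F(-3)*(T(-7, 0) + 18) = (-4/7 - ⅐*(-3))*(0*(-7) + 18) = (-4/7 + 3/7)*(0 + 18) = -⅐*18 = -18/7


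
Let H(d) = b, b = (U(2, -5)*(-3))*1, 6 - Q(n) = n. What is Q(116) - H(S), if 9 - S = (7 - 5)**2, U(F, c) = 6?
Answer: -92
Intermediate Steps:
Q(n) = 6 - n
S = 5 (S = 9 - (7 - 5)**2 = 9 - 1*2**2 = 9 - 1*4 = 9 - 4 = 5)
b = -18 (b = (6*(-3))*1 = -18*1 = -18)
H(d) = -18
Q(116) - H(S) = (6 - 1*116) - 1*(-18) = (6 - 116) + 18 = -110 + 18 = -92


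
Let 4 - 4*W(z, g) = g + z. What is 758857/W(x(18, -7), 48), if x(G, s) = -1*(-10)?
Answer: -1517714/27 ≈ -56212.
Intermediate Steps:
x(G, s) = 10
W(z, g) = 1 - g/4 - z/4 (W(z, g) = 1 - (g + z)/4 = 1 + (-g/4 - z/4) = 1 - g/4 - z/4)
758857/W(x(18, -7), 48) = 758857/(1 - ¼*48 - ¼*10) = 758857/(1 - 12 - 5/2) = 758857/(-27/2) = 758857*(-2/27) = -1517714/27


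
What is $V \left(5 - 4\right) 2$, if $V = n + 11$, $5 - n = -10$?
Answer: $52$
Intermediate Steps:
$n = 15$ ($n = 5 - -10 = 5 + 10 = 15$)
$V = 26$ ($V = 15 + 11 = 26$)
$V \left(5 - 4\right) 2 = 26 \left(5 - 4\right) 2 = 26 \cdot 1 \cdot 2 = 26 \cdot 2 = 52$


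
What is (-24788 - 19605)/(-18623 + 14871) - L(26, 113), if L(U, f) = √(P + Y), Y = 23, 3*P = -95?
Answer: 44393/3752 - I*√78/3 ≈ 11.832 - 2.9439*I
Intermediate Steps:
P = -95/3 (P = (⅓)*(-95) = -95/3 ≈ -31.667)
L(U, f) = I*√78/3 (L(U, f) = √(-95/3 + 23) = √(-26/3) = I*√78/3)
(-24788 - 19605)/(-18623 + 14871) - L(26, 113) = (-24788 - 19605)/(-18623 + 14871) - I*√78/3 = -44393/(-3752) - I*√78/3 = -44393*(-1/3752) - I*√78/3 = 44393/3752 - I*√78/3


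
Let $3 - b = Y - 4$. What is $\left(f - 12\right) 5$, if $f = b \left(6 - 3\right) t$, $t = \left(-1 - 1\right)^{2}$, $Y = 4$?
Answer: $120$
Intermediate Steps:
$t = 4$ ($t = \left(-2\right)^{2} = 4$)
$b = 3$ ($b = 3 - \left(4 - 4\right) = 3 - 0 = 3 + 0 = 3$)
$f = 36$ ($f = 3 \left(6 - 3\right) 4 = 3 \cdot 3 \cdot 4 = 3 \cdot 12 = 36$)
$\left(f - 12\right) 5 = \left(36 - 12\right) 5 = 24 \cdot 5 = 120$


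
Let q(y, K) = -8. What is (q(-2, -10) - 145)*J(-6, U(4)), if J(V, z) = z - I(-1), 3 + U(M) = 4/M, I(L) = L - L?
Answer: 306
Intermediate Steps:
I(L) = 0
U(M) = -3 + 4/M
J(V, z) = z (J(V, z) = z - 1*0 = z + 0 = z)
(q(-2, -10) - 145)*J(-6, U(4)) = (-8 - 145)*(-3 + 4/4) = -153*(-3 + 4*(¼)) = -153*(-3 + 1) = -153*(-2) = 306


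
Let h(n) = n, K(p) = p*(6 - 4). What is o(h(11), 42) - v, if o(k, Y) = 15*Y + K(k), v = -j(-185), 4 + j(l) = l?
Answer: 463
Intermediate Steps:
j(l) = -4 + l
K(p) = 2*p (K(p) = p*2 = 2*p)
v = 189 (v = -(-4 - 185) = -1*(-189) = 189)
o(k, Y) = 2*k + 15*Y (o(k, Y) = 15*Y + 2*k = 2*k + 15*Y)
o(h(11), 42) - v = (2*11 + 15*42) - 1*189 = (22 + 630) - 189 = 652 - 189 = 463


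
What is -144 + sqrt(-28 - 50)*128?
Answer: -144 + 128*I*sqrt(78) ≈ -144.0 + 1130.5*I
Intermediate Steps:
-144 + sqrt(-28 - 50)*128 = -144 + sqrt(-78)*128 = -144 + (I*sqrt(78))*128 = -144 + 128*I*sqrt(78)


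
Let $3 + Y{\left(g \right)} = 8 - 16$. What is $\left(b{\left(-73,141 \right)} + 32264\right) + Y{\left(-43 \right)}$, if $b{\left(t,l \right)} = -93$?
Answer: $32160$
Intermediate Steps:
$Y{\left(g \right)} = -11$ ($Y{\left(g \right)} = -3 + \left(8 - 16\right) = -3 - 8 = -11$)
$\left(b{\left(-73,141 \right)} + 32264\right) + Y{\left(-43 \right)} = \left(-93 + 32264\right) - 11 = 32171 - 11 = 32160$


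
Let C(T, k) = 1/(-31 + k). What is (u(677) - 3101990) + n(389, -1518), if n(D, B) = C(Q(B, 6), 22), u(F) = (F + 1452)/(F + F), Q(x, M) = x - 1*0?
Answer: -37800832333/12186 ≈ -3.1020e+6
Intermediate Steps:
Q(x, M) = x (Q(x, M) = x + 0 = x)
u(F) = (1452 + F)/(2*F) (u(F) = (1452 + F)/((2*F)) = (1452 + F)*(1/(2*F)) = (1452 + F)/(2*F))
n(D, B) = -⅑ (n(D, B) = 1/(-31 + 22) = 1/(-9) = -⅑)
(u(677) - 3101990) + n(389, -1518) = ((½)*(1452 + 677)/677 - 3101990) - ⅑ = ((½)*(1/677)*2129 - 3101990) - ⅑ = (2129/1354 - 3101990) - ⅑ = -4200092331/1354 - ⅑ = -37800832333/12186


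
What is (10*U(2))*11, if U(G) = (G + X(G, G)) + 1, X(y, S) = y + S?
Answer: 770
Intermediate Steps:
X(y, S) = S + y
U(G) = 1 + 3*G (U(G) = (G + (G + G)) + 1 = (G + 2*G) + 1 = 3*G + 1 = 1 + 3*G)
(10*U(2))*11 = (10*(1 + 3*2))*11 = (10*(1 + 6))*11 = (10*7)*11 = 70*11 = 770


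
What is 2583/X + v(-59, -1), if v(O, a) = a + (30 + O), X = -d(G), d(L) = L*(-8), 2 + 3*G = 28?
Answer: 1509/208 ≈ 7.2548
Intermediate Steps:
G = 26/3 (G = -2/3 + (1/3)*28 = -2/3 + 28/3 = 26/3 ≈ 8.6667)
d(L) = -8*L
X = 208/3 (X = -(-8)*26/3 = -1*(-208/3) = 208/3 ≈ 69.333)
v(O, a) = 30 + O + a
2583/X + v(-59, -1) = 2583/(208/3) + (30 - 59 - 1) = 2583*(3/208) - 30 = 7749/208 - 30 = 1509/208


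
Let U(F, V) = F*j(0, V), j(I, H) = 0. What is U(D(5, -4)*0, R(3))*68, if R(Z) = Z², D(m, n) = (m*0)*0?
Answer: 0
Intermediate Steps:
D(m, n) = 0 (D(m, n) = 0*0 = 0)
U(F, V) = 0 (U(F, V) = F*0 = 0)
U(D(5, -4)*0, R(3))*68 = 0*68 = 0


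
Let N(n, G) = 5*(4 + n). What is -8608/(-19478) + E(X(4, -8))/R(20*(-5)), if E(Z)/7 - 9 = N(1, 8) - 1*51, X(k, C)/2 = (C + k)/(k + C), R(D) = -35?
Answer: 187083/48695 ≈ 3.8419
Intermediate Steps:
N(n, G) = 20 + 5*n
X(k, C) = 2 (X(k, C) = 2*((C + k)/(k + C)) = 2*((C + k)/(C + k)) = 2*1 = 2)
E(Z) = -119 (E(Z) = 63 + 7*((20 + 5*1) - 1*51) = 63 + 7*((20 + 5) - 51) = 63 + 7*(25 - 51) = 63 + 7*(-26) = 63 - 182 = -119)
-8608/(-19478) + E(X(4, -8))/R(20*(-5)) = -8608/(-19478) - 119/(-35) = -8608*(-1/19478) - 119*(-1/35) = 4304/9739 + 17/5 = 187083/48695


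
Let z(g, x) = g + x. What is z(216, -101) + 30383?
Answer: 30498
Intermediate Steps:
z(216, -101) + 30383 = (216 - 101) + 30383 = 115 + 30383 = 30498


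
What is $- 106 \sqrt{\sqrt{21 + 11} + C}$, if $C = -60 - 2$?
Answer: $- 106 i \sqrt{62 - 4 \sqrt{2}} \approx - 795.66 i$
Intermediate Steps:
$C = -62$ ($C = -60 - 2 = -62$)
$- 106 \sqrt{\sqrt{21 + 11} + C} = - 106 \sqrt{\sqrt{21 + 11} - 62} = - 106 \sqrt{\sqrt{32} - 62} = - 106 \sqrt{4 \sqrt{2} - 62} = - 106 \sqrt{-62 + 4 \sqrt{2}}$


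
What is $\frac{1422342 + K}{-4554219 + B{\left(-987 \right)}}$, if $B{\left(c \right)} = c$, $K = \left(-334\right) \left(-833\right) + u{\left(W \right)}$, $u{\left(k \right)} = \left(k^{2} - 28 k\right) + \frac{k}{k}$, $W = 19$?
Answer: $- \frac{283399}{759201} \approx -0.37329$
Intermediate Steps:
$u{\left(k \right)} = 1 + k^{2} - 28 k$ ($u{\left(k \right)} = \left(k^{2} - 28 k\right) + 1 = 1 + k^{2} - 28 k$)
$K = 278052$ ($K = \left(-334\right) \left(-833\right) + \left(1 + 19^{2} - 532\right) = 278222 + \left(1 + 361 - 532\right) = 278222 - 170 = 278052$)
$\frac{1422342 + K}{-4554219 + B{\left(-987 \right)}} = \frac{1422342 + 278052}{-4554219 - 987} = \frac{1700394}{-4555206} = 1700394 \left(- \frac{1}{4555206}\right) = - \frac{283399}{759201}$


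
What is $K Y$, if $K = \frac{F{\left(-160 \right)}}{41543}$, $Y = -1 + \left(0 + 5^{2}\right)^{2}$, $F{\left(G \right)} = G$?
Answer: $- \frac{99840}{41543} \approx -2.4033$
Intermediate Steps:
$Y = 624$ ($Y = -1 + \left(0 + 25\right)^{2} = -1 + 25^{2} = -1 + 625 = 624$)
$K = - \frac{160}{41543} \approx -0.0038514$
$K Y = \left(- \frac{160}{41543}\right) 624 = - \frac{99840}{41543}$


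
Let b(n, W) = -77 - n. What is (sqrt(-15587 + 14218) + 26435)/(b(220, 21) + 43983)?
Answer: 26435/43686 + 37*I/43686 ≈ 0.60511 + 0.00084695*I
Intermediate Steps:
(sqrt(-15587 + 14218) + 26435)/(b(220, 21) + 43983) = (sqrt(-15587 + 14218) + 26435)/((-77 - 1*220) + 43983) = (sqrt(-1369) + 26435)/((-77 - 220) + 43983) = (37*I + 26435)/(-297 + 43983) = (26435 + 37*I)/43686 = (26435 + 37*I)*(1/43686) = 26435/43686 + 37*I/43686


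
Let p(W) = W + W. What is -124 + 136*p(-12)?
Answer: -3388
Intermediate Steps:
p(W) = 2*W
-124 + 136*p(-12) = -124 + 136*(2*(-12)) = -124 + 136*(-24) = -124 - 3264 = -3388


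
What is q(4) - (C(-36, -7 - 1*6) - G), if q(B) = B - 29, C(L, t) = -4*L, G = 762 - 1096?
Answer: -503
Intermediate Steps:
G = -334
q(B) = -29 + B
q(4) - (C(-36, -7 - 1*6) - G) = (-29 + 4) - (-4*(-36) - 1*(-334)) = -25 - (144 + 334) = -25 - 1*478 = -25 - 478 = -503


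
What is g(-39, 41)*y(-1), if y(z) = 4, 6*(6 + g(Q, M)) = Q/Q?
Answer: -70/3 ≈ -23.333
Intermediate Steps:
g(Q, M) = -35/6 (g(Q, M) = -6 + (Q/Q)/6 = -6 + (⅙)*1 = -6 + ⅙ = -35/6)
g(-39, 41)*y(-1) = -35/6*4 = -70/3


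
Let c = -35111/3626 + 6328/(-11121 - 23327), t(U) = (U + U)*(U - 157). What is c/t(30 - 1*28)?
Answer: 38514033/2420101180 ≈ 0.015914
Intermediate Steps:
t(U) = 2*U*(-157 + U) (t(U) = (2*U)*(-157 + U) = 2*U*(-157 + U))
c = -38514033/3903389 (c = -35111*1/3626 + 6328/(-34448) = -35111/3626 + 6328*(-1/34448) = -35111/3626 - 791/4306 = -38514033/3903389 ≈ -9.8668)
c/t(30 - 1*28) = -38514033*1/(2*(-157 + (30 - 1*28))*(30 - 1*28))/3903389 = -38514033*1/(2*(-157 + (30 - 28))*(30 - 28))/3903389 = -38514033*1/(4*(-157 + 2))/3903389 = -38514033/(3903389*(2*2*(-155))) = -38514033/3903389/(-620) = -38514033/3903389*(-1/620) = 38514033/2420101180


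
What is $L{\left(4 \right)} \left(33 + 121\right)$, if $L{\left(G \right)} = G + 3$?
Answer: $1078$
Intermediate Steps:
$L{\left(G \right)} = 3 + G$
$L{\left(4 \right)} \left(33 + 121\right) = \left(3 + 4\right) \left(33 + 121\right) = 7 \cdot 154 = 1078$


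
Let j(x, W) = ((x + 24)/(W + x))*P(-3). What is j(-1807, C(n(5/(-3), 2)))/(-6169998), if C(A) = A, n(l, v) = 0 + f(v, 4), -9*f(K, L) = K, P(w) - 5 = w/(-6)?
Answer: -58839/66903344980 ≈ -8.7946e-7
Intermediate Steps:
P(w) = 5 - w/6 (P(w) = 5 + w/(-6) = 5 + w*(-1/6) = 5 - w/6)
f(K, L) = -K/9
n(l, v) = -v/9 (n(l, v) = 0 - v/9 = -v/9)
j(x, W) = 11*(24 + x)/(2*(W + x)) (j(x, W) = ((x + 24)/(W + x))*(5 - 1/6*(-3)) = ((24 + x)/(W + x))*(5 + 1/2) = ((24 + x)/(W + x))*(11/2) = 11*(24 + x)/(2*(W + x)))
j(-1807, C(n(5/(-3), 2)))/(-6169998) = ((132 + (11/2)*(-1807))/(-1/9*2 - 1807))/(-6169998) = ((132 - 19877/2)/(-2/9 - 1807))*(-1/6169998) = (-19613/2/(-16265/9))*(-1/6169998) = -9/16265*(-19613/2)*(-1/6169998) = (176517/32530)*(-1/6169998) = -58839/66903344980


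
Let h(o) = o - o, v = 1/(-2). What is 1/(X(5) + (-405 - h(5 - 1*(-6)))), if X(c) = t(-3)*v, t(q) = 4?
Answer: -1/407 ≈ -0.0024570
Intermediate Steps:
v = -1/2 ≈ -0.50000
h(o) = 0
X(c) = -2 (X(c) = 4*(-1/2) = -2)
1/(X(5) + (-405 - h(5 - 1*(-6)))) = 1/(-2 + (-405 - 1*0)) = 1/(-2 + (-405 + 0)) = 1/(-2 - 405) = 1/(-407) = -1/407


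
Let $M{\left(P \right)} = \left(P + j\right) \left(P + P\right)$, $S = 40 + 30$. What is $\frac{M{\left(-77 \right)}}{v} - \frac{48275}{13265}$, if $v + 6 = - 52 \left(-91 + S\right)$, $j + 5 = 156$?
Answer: $- \frac{20359459}{1440579} \approx -14.133$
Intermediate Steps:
$j = 151$ ($j = -5 + 156 = 151$)
$S = 70$
$M{\left(P \right)} = 2 P \left(151 + P\right)$ ($M{\left(P \right)} = \left(P + 151\right) \left(P + P\right) = \left(151 + P\right) 2 P = 2 P \left(151 + P\right)$)
$v = 1086$ ($v = -6 - 52 \left(-91 + 70\right) = -6 - -1092 = -6 + 1092 = 1086$)
$\frac{M{\left(-77 \right)}}{v} - \frac{48275}{13265} = \frac{2 \left(-77\right) \left(151 - 77\right)}{1086} - \frac{48275}{13265} = 2 \left(-77\right) 74 \cdot \frac{1}{1086} - \frac{9655}{2653} = \left(-11396\right) \frac{1}{1086} - \frac{9655}{2653} = - \frac{5698}{543} - \frac{9655}{2653} = - \frac{20359459}{1440579}$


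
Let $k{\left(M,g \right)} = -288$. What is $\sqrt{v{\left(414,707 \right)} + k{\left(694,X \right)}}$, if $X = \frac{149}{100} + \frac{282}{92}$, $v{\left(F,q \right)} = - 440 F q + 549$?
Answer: $3 i \sqrt{14309651} \approx 11348.0 i$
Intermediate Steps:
$v{\left(F,q \right)} = 549 - 440 F q$ ($v{\left(F,q \right)} = - 440 F q + 549 = 549 - 440 F q$)
$X = \frac{10477}{2300}$ ($X = 149 \cdot \frac{1}{100} + 282 \cdot \frac{1}{92} = \frac{149}{100} + \frac{141}{46} = \frac{10477}{2300} \approx 4.5552$)
$\sqrt{v{\left(414,707 \right)} + k{\left(694,X \right)}} = \sqrt{\left(549 - 182160 \cdot 707\right) - 288} = \sqrt{\left(549 - 128787120\right) - 288} = \sqrt{-128786571 - 288} = \sqrt{-128786859} = 3 i \sqrt{14309651}$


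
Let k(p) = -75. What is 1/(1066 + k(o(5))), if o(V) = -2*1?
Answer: 1/991 ≈ 0.0010091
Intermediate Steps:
o(V) = -2
1/(1066 + k(o(5))) = 1/(1066 - 75) = 1/991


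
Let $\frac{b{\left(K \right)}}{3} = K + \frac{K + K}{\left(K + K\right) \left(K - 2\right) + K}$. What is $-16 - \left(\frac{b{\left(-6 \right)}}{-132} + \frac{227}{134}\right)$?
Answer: $- \frac{394297}{22110} \approx -17.833$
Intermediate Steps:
$b{\left(K \right)} = 3 K + \frac{6 K}{K + 2 K \left(-2 + K\right)}$ ($b{\left(K \right)} = 3 \left(K + \frac{K + K}{\left(K + K\right) \left(K - 2\right) + K}\right) = 3 \left(K + \frac{2 K}{2 K \left(-2 + K\right) + K}\right) = 3 \left(K + \frac{2 K}{K + 2 K \left(-2 + K\right)}\right) = 3 K + \frac{6 K}{K + 2 K \left(-2 + K\right)}$)
$-16 - \left(\frac{b{\left(-6 \right)}}{-132} + \frac{227}{134}\right) = -16 - \left(\frac{3 \frac{1}{-3 + 2 \left(-6\right)} \left(2 - -18 + 2 \left(-6\right)^{2}\right)}{-132} + \frac{227}{134}\right) = -16 - \left(\frac{3 \left(2 + 18 + 2 \cdot 36\right)}{-3 - 12} \left(- \frac{1}{132}\right) + 227 \cdot \frac{1}{134}\right) = -16 - \left(\frac{3 \left(2 + 18 + 72\right)}{-15} \left(- \frac{1}{132}\right) + \frac{227}{134}\right) = -16 - \left(3 \left(- \frac{1}{15}\right) 92 \left(- \frac{1}{132}\right) + \frac{227}{134}\right) = -16 - \left(\left(- \frac{92}{5}\right) \left(- \frac{1}{132}\right) + \frac{227}{134}\right) = -16 - \left(\frac{23}{165} + \frac{227}{134}\right) = -16 - \frac{40537}{22110} = - \frac{394297}{22110}$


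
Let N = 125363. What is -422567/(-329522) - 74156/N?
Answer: 28538233389/41309866486 ≈ 0.69083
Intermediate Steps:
-422567/(-329522) - 74156/N = -422567/(-329522) - 74156/125363 = -422567*(-1/329522) - 74156*1/125363 = 422567/329522 - 74156/125363 = 28538233389/41309866486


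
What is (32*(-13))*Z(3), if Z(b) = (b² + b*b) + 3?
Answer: -8736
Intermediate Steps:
Z(b) = 3 + 2*b² (Z(b) = (b² + b²) + 3 = 2*b² + 3 = 3 + 2*b²)
(32*(-13))*Z(3) = (32*(-13))*(3 + 2*3²) = -416*(3 + 2*9) = -416*(3 + 18) = -416*21 = -8736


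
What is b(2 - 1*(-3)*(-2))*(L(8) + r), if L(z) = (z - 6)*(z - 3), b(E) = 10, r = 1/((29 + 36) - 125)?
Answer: 599/6 ≈ 99.833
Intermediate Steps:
r = -1/60 (r = 1/(65 - 125) = 1/(-60) = -1/60 ≈ -0.016667)
L(z) = (-6 + z)*(-3 + z)
b(2 - 1*(-3)*(-2))*(L(8) + r) = 10*((18 + 8**2 - 9*8) - 1/60) = 10*((18 + 64 - 72) - 1/60) = 10*(10 - 1/60) = 10*(599/60) = 599/6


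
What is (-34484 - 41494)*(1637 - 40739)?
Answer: 2970891756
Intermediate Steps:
(-34484 - 41494)*(1637 - 40739) = -75978*(-39102) = 2970891756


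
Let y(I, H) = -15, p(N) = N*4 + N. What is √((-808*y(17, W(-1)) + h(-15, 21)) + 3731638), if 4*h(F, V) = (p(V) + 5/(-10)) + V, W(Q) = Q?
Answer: √59900630/4 ≈ 1934.9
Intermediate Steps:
p(N) = 5*N (p(N) = 4*N + N = 5*N)
h(F, V) = -⅛ + 3*V/2 (h(F, V) = ((5*V + 5/(-10)) + V)/4 = ((5*V + 5*(-⅒)) + V)/4 = ((5*V - ½) + V)/4 = ((-½ + 5*V) + V)/4 = (-½ + 6*V)/4 = -⅛ + 3*V/2)
√((-808*y(17, W(-1)) + h(-15, 21)) + 3731638) = √((-808*(-15) + (-⅛ + (3/2)*21)) + 3731638) = √((12120 + (-⅛ + 63/2)) + 3731638) = √((12120 + 251/8) + 3731638) = √(97211/8 + 3731638) = √(29950315/8) = √59900630/4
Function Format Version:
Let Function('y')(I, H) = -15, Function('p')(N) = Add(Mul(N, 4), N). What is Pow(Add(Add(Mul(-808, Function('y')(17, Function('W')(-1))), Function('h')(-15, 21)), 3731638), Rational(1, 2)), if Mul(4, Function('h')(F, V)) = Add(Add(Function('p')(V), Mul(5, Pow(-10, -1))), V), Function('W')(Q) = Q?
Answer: Mul(Rational(1, 4), Pow(59900630, Rational(1, 2))) ≈ 1934.9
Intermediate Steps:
Function('p')(N) = Mul(5, N) (Function('p')(N) = Add(Mul(4, N), N) = Mul(5, N))
Function('h')(F, V) = Add(Rational(-1, 8), Mul(Rational(3, 2), V)) (Function('h')(F, V) = Mul(Rational(1, 4), Add(Add(Mul(5, V), Mul(5, Pow(-10, -1))), V)) = Mul(Rational(1, 4), Add(Add(Mul(5, V), Mul(5, Rational(-1, 10))), V)) = Mul(Rational(1, 4), Add(Add(Mul(5, V), Rational(-1, 2)), V)) = Mul(Rational(1, 4), Add(Add(Rational(-1, 2), Mul(5, V)), V)) = Mul(Rational(1, 4), Add(Rational(-1, 2), Mul(6, V))) = Add(Rational(-1, 8), Mul(Rational(3, 2), V)))
Pow(Add(Add(Mul(-808, Function('y')(17, Function('W')(-1))), Function('h')(-15, 21)), 3731638), Rational(1, 2)) = Pow(Add(Add(Mul(-808, -15), Add(Rational(-1, 8), Mul(Rational(3, 2), 21))), 3731638), Rational(1, 2)) = Pow(Add(Add(12120, Add(Rational(-1, 8), Rational(63, 2))), 3731638), Rational(1, 2)) = Pow(Add(Add(12120, Rational(251, 8)), 3731638), Rational(1, 2)) = Pow(Add(Rational(97211, 8), 3731638), Rational(1, 2)) = Pow(Rational(29950315, 8), Rational(1, 2)) = Mul(Rational(1, 4), Pow(59900630, Rational(1, 2)))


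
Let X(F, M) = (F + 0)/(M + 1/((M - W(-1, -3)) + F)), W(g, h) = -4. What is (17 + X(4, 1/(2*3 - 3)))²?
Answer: 192721/289 ≈ 666.85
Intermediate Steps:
X(F, M) = F/(M + 1/(4 + F + M)) (X(F, M) = (F + 0)/(M + 1/((M - 1*(-4)) + F)) = F/(M + 1/((M + 4) + F)) = F/(M + 1/((4 + M) + F)) = F/(M + 1/(4 + F + M)))
(17 + X(4, 1/(2*3 - 3)))² = (17 + 4*(4 + 4 + 1/(2*3 - 3))/(1 + (1/(2*3 - 3))² + 4/(2*3 - 3) + 4/(2*3 - 3)))² = (17 + 4*(4 + 4 + 1/(6 - 3))/(1 + (1/(6 - 3))² + 4/(6 - 3) + 4/(6 - 3)))² = (17 + 4*(4 + 4 + 1/3)/(1 + (1/3)² + 4/3 + 4/3))² = (17 + 4*(4 + 4 + ⅓)/(1 + (⅓)² + 4*(⅓) + 4*(⅓)))² = (17 + 4*(25/3)/(1 + ⅑ + 4/3 + 4/3))² = (17 + 4*(25/3)/(34/9))² = (17 + 4*(9/34)*(25/3))² = (17 + 150/17)² = (439/17)² = 192721/289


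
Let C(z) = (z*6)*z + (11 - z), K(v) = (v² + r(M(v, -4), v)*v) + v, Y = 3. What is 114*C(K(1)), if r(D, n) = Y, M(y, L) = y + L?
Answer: 17784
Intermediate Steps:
M(y, L) = L + y
r(D, n) = 3
K(v) = v² + 4*v (K(v) = (v² + 3*v) + v = v² + 4*v)
C(z) = 11 - z + 6*z² (C(z) = (6*z)*z + (11 - z) = 6*z² + (11 - z) = 11 - z + 6*z²)
114*C(K(1)) = 114*(11 - (4 + 1) + 6*(1*(4 + 1))²) = 114*(11 - 5 + 6*(1*5)²) = 114*(11 - 1*5 + 6*5²) = 114*(11 - 5 + 6*25) = 114*(11 - 5 + 150) = 114*156 = 17784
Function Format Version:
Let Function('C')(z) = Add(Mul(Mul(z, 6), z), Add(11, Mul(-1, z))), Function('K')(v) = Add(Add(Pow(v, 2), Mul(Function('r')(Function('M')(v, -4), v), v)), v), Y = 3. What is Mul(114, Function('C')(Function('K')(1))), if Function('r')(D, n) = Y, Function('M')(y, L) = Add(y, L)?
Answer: 17784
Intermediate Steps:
Function('M')(y, L) = Add(L, y)
Function('r')(D, n) = 3
Function('K')(v) = Add(Pow(v, 2), Mul(4, v)) (Function('K')(v) = Add(Add(Pow(v, 2), Mul(3, v)), v) = Add(Pow(v, 2), Mul(4, v)))
Function('C')(z) = Add(11, Mul(-1, z), Mul(6, Pow(z, 2))) (Function('C')(z) = Add(Mul(Mul(6, z), z), Add(11, Mul(-1, z))) = Add(Mul(6, Pow(z, 2)), Add(11, Mul(-1, z))) = Add(11, Mul(-1, z), Mul(6, Pow(z, 2))))
Mul(114, Function('C')(Function('K')(1))) = Mul(114, Add(11, Mul(-1, Mul(1, Add(4, 1))), Mul(6, Pow(Mul(1, Add(4, 1)), 2)))) = Mul(114, Add(11, Mul(-1, Mul(1, 5)), Mul(6, Pow(Mul(1, 5), 2)))) = Mul(114, Add(11, Mul(-1, 5), Mul(6, Pow(5, 2)))) = Mul(114, Add(11, -5, Mul(6, 25))) = Mul(114, Add(11, -5, 150)) = Mul(114, 156) = 17784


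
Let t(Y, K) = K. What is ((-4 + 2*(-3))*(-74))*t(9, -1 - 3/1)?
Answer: -2960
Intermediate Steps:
((-4 + 2*(-3))*(-74))*t(9, -1 - 3/1) = ((-4 + 2*(-3))*(-74))*(-1 - 3/1) = ((-4 - 6)*(-74))*(-1 - 3*1) = (-10*(-74))*(-1 - 3) = 740*(-4) = -2960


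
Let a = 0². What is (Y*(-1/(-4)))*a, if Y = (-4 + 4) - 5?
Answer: 0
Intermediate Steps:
a = 0
Y = -5 (Y = 0 - 5 = -5)
(Y*(-1/(-4)))*a = -(-5)/(-4)*0 = -(-5)*(-1)/4*0 = -5*¼*0 = -5/4*0 = 0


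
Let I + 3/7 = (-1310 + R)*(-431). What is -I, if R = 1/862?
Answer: -7904527/14 ≈ -5.6461e+5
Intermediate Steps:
R = 1/862 ≈ 0.0011601
I = 7904527/14 (I = -3/7 + (-1310 + 1/862)*(-431) = -3/7 - 1129219/862*(-431) = -3/7 + 1129219/2 = 7904527/14 ≈ 5.6461e+5)
-I = -1*7904527/14 = -7904527/14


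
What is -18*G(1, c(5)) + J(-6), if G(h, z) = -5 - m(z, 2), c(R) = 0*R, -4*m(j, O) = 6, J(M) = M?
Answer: 57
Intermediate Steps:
m(j, O) = -3/2 (m(j, O) = -¼*6 = -3/2)
c(R) = 0
G(h, z) = -7/2 (G(h, z) = -5 - 1*(-3/2) = -5 + 3/2 = -7/2)
-18*G(1, c(5)) + J(-6) = -18*(-7/2) - 6 = 63 - 6 = 57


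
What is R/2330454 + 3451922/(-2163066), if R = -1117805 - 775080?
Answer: -674387812111/280051433998 ≈ -2.4081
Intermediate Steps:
R = -1892885
R/2330454 + 3451922/(-2163066) = -1892885/2330454 + 3451922/(-2163066) = -1892885*1/2330454 + 3451922*(-1/2163066) = -1892885/2330454 - 1725961/1081533 = -674387812111/280051433998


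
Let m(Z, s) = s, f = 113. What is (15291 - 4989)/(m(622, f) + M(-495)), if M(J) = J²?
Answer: 5151/122569 ≈ 0.042025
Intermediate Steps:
(15291 - 4989)/(m(622, f) + M(-495)) = (15291 - 4989)/(113 + (-495)²) = 10302/(113 + 245025) = 10302/245138 = 10302*(1/245138) = 5151/122569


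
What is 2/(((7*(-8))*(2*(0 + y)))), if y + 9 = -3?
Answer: 1/672 ≈ 0.0014881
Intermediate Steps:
y = -12 (y = -9 - 3 = -12)
2/(((7*(-8))*(2*(0 + y)))) = 2/(((7*(-8))*(2*(0 - 12)))) = 2/((-112*(-12))) = 2/((-56*(-24))) = 2/1344 = 2*(1/1344) = 1/672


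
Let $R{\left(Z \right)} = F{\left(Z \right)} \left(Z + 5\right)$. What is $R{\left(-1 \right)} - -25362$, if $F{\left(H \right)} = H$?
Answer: $25358$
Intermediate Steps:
$R{\left(Z \right)} = Z \left(5 + Z\right)$ ($R{\left(Z \right)} = Z \left(Z + 5\right) = Z \left(5 + Z\right)$)
$R{\left(-1 \right)} - -25362 = - (5 - 1) - -25362 = \left(-1\right) 4 + 25362 = -4 + 25362 = 25358$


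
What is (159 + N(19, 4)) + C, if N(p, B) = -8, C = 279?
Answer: 430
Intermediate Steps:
(159 + N(19, 4)) + C = (159 - 8) + 279 = 151 + 279 = 430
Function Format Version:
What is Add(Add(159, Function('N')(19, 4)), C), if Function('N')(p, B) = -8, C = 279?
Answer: 430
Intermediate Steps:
Add(Add(159, Function('N')(19, 4)), C) = Add(Add(159, -8), 279) = Add(151, 279) = 430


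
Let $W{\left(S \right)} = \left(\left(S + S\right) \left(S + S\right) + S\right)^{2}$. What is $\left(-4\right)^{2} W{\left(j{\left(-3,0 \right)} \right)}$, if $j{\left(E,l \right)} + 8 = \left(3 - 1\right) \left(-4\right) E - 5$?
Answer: $3920400$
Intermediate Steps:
$j{\left(E,l \right)} = -13 - 8 E$ ($j{\left(E,l \right)} = -8 + \left(\left(3 - 1\right) \left(-4\right) E - 5\right) = -8 + \left(2 \left(-4\right) E - 5\right) = -8 - \left(5 + 8 E\right) = -13 - 8 E$)
$W{\left(S \right)} = \left(S + 4 S^{2}\right)^{2}$ ($W{\left(S \right)} = \left(2 S 2 S + S\right)^{2} = \left(4 S^{2} + S\right)^{2} = \left(S + 4 S^{2}\right)^{2}$)
$\left(-4\right)^{2} W{\left(j{\left(-3,0 \right)} \right)} = \left(-4\right)^{2} \left(-13 - -24\right)^{2} \left(1 + 4 \left(-13 - -24\right)\right)^{2} = 16 \left(-13 + 24\right)^{2} \left(1 + 4 \left(-13 + 24\right)\right)^{2} = 16 \cdot 11^{2} \left(1 + 4 \cdot 11\right)^{2} = 16 \cdot 121 \left(1 + 44\right)^{2} = 16 \cdot 121 \cdot 45^{2} = 16 \cdot 121 \cdot 2025 = 16 \cdot 245025 = 3920400$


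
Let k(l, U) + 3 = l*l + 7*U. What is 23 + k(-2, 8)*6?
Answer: 365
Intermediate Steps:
k(l, U) = -3 + l**2 + 7*U (k(l, U) = -3 + (l*l + 7*U) = -3 + (l**2 + 7*U) = -3 + l**2 + 7*U)
23 + k(-2, 8)*6 = 23 + (-3 + (-2)**2 + 7*8)*6 = 23 + (-3 + 4 + 56)*6 = 23 + 57*6 = 23 + 342 = 365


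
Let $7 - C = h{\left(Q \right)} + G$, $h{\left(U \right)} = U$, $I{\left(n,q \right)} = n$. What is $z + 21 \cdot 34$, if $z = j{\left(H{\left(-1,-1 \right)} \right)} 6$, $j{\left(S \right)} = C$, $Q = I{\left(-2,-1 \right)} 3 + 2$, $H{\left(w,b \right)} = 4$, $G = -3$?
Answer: $798$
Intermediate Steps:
$Q = -4$ ($Q = \left(-2\right) 3 + 2 = -6 + 2 = -4$)
$C = 14$ ($C = 7 - \left(-4 - 3\right) = 7 - -7 = 7 + 7 = 14$)
$j{\left(S \right)} = 14$
$z = 84$ ($z = 14 \cdot 6 = 84$)
$z + 21 \cdot 34 = 84 + 21 \cdot 34 = 84 + 714 = 798$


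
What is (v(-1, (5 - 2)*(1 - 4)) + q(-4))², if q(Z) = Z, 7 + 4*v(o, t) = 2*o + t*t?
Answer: 196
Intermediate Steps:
v(o, t) = -7/4 + o/2 + t²/4 (v(o, t) = -7/4 + (2*o + t*t)/4 = -7/4 + (2*o + t²)/4 = -7/4 + (t² + 2*o)/4 = -7/4 + (o/2 + t²/4) = -7/4 + o/2 + t²/4)
(v(-1, (5 - 2)*(1 - 4)) + q(-4))² = ((-7/4 + (½)*(-1) + ((5 - 2)*(1 - 4))²/4) - 4)² = ((-7/4 - ½ + (3*(-3))²/4) - 4)² = ((-7/4 - ½ + (¼)*(-9)²) - 4)² = ((-7/4 - ½ + (¼)*81) - 4)² = ((-7/4 - ½ + 81/4) - 4)² = (18 - 4)² = 14² = 196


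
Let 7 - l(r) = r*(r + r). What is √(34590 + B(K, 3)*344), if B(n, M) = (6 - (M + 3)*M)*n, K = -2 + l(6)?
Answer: 3*√34574 ≈ 557.82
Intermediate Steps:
l(r) = 7 - 2*r² (l(r) = 7 - r*(r + r) = 7 - r*2*r = 7 - 2*r²)
K = -67 (K = -2 + (7 - 2*6²) = -2 + (7 - 2*36) = -2 + (7 - 72) = -2 - 65 = -67)
B(n, M) = n*(6 - M*(3 + M)) (B(n, M) = (6 - (3 + M)*M)*n = (6 - M*(3 + M))*n = n*(6 - M*(3 + M)))
√(34590 + B(K, 3)*344) = √(34590 - 67*(6 - 1*3² - 3*3)*344) = √(34590 - 67*(6 - 1*9 - 9)*344) = √(34590 - 67*(6 - 9 - 9)*344) = √(34590 - 67*(-12)*344) = √(34590 + 804*344) = √(34590 + 276576) = √311166 = 3*√34574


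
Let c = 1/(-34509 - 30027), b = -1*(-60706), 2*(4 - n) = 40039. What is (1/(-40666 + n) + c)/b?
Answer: -250435/475466545573008 ≈ -5.2671e-10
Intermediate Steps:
n = -40031/2 (n = 4 - ½*40039 = 4 - 40039/2 = -40031/2 ≈ -20016.)
b = 60706
c = -1/64536 (c = 1/(-64536) = -1/64536 ≈ -1.5495e-5)
(1/(-40666 + n) + c)/b = (1/(-40666 - 40031/2) - 1/64536)/60706 = (1/(-121363/2) - 1/64536)*(1/60706) = (-2/121363 - 1/64536)*(1/60706) = -250435/7832282568*1/60706 = -250435/475466545573008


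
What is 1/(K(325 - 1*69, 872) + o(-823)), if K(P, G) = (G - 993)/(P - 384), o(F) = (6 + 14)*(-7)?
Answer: -128/17799 ≈ -0.0071914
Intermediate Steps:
o(F) = -140 (o(F) = 20*(-7) = -140)
K(P, G) = (-993 + G)/(-384 + P)
1/(K(325 - 1*69, 872) + o(-823)) = 1/((-993 + 872)/(-384 + (325 - 1*69)) - 140) = 1/(-121/(-384 + (325 - 69)) - 140) = 1/(-121/(-384 + 256) - 140) = 1/(-121/(-128) - 140) = 1/(-1/128*(-121) - 140) = 1/(121/128 - 140) = 1/(-17799/128) = -128/17799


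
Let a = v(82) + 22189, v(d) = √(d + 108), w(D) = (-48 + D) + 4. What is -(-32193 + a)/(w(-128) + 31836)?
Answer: 2501/7916 - √190/31664 ≈ 0.31551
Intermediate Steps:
w(D) = -44 + D
v(d) = √(108 + d)
a = 22189 + √190 (a = √(108 + 82) + 22189 = √190 + 22189 = 22189 + √190 ≈ 22203.)
-(-32193 + a)/(w(-128) + 31836) = -(-32193 + (22189 + √190))/((-44 - 128) + 31836) = -(-10004 + √190)/(-172 + 31836) = -(-10004 + √190)/31664 = -(-2501/7916 + √190/31664) = 2501/7916 - √190/31664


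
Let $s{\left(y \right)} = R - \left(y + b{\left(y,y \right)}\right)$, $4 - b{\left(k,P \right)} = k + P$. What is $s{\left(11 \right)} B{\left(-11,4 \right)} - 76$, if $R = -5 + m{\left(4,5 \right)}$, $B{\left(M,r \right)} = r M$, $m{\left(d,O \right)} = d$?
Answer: $-340$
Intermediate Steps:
$B{\left(M,r \right)} = M r$
$b{\left(k,P \right)} = 4 - P - k$ ($b{\left(k,P \right)} = 4 - \left(k + P\right) = 4 - \left(P + k\right) = 4 - P - k$)
$R = -1$ ($R = -5 + 4 = -1$)
$s{\left(y \right)} = -5 + y$ ($s{\left(y \right)} = -1 - \left(y - \left(-4 + 2 y\right)\right) = -1 - \left(4 - y\right) = -1 + \left(-4 + y\right) = -5 + y$)
$s{\left(11 \right)} B{\left(-11,4 \right)} - 76 = \left(-5 + 11\right) \left(\left(-11\right) 4\right) - 76 = 6 \left(-44\right) - 76 = -264 - 76 = -340$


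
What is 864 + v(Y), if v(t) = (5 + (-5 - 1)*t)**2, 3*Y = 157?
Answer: 96345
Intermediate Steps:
Y = 157/3 (Y = (1/3)*157 = 157/3 ≈ 52.333)
v(t) = (5 - 6*t)**2
864 + v(Y) = 864 + (-5 + 6*(157/3))**2 = 864 + (-5 + 314)**2 = 864 + 309**2 = 864 + 95481 = 96345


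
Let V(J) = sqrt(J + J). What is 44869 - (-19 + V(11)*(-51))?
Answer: 44888 + 51*sqrt(22) ≈ 45127.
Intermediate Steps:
V(J) = sqrt(2)*sqrt(J) (V(J) = sqrt(2*J) = sqrt(2)*sqrt(J))
44869 - (-19 + V(11)*(-51)) = 44869 - (-19 + (sqrt(2)*sqrt(11))*(-51)) = 44869 - (-19 + sqrt(22)*(-51)) = 44869 - (-19 - 51*sqrt(22)) = 44869 + (19 + 51*sqrt(22)) = 44888 + 51*sqrt(22)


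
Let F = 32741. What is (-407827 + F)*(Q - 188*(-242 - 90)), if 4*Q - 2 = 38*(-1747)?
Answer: -17186440520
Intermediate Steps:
Q = -16596 (Q = 1/2 + (38*(-1747))/4 = 1/2 + (1/4)*(-66386) = 1/2 - 33193/2 = -16596)
(-407827 + F)*(Q - 188*(-242 - 90)) = (-407827 + 32741)*(-16596 - 188*(-242 - 90)) = -375086*(-16596 - 188*(-332)) = -375086*(-16596 + 62416) = -375086*45820 = -17186440520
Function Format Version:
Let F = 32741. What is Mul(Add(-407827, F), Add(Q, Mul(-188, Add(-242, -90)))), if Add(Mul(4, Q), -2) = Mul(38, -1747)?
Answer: -17186440520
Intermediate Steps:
Q = -16596 (Q = Add(Rational(1, 2), Mul(Rational(1, 4), Mul(38, -1747))) = Add(Rational(1, 2), Mul(Rational(1, 4), -66386)) = Add(Rational(1, 2), Rational(-33193, 2)) = -16596)
Mul(Add(-407827, F), Add(Q, Mul(-188, Add(-242, -90)))) = Mul(Add(-407827, 32741), Add(-16596, Mul(-188, Add(-242, -90)))) = Mul(-375086, Add(-16596, Mul(-188, -332))) = Mul(-375086, Add(-16596, 62416)) = Mul(-375086, 45820) = -17186440520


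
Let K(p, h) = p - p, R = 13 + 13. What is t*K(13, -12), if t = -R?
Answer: 0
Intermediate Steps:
R = 26
t = -26 (t = -1*26 = -26)
K(p, h) = 0
t*K(13, -12) = -26*0 = 0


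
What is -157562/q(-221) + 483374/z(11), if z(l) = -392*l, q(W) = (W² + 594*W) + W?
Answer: -892576983/8100092 ≈ -110.19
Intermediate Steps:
q(W) = W² + 595*W
-157562/q(-221) + 483374/z(11) = -157562*(-1/(221*(595 - 221))) + 483374/((-392*11)) = -157562/((-221*374)) + 483374/(-4312) = -157562/(-82654) + 483374*(-1/4312) = -157562*(-1/82654) - 241687/2156 = 78781/41327 - 241687/2156 = -892576983/8100092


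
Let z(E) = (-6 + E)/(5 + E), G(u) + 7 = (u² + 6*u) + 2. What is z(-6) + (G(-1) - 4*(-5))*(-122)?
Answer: -1208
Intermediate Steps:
G(u) = -5 + u² + 6*u (G(u) = -7 + ((u² + 6*u) + 2) = -7 + (2 + u² + 6*u) = -5 + u² + 6*u)
z(E) = (-6 + E)/(5 + E)
z(-6) + (G(-1) - 4*(-5))*(-122) = (-6 - 6)/(5 - 6) + ((-5 + (-1)² + 6*(-1)) - 4*(-5))*(-122) = -12/(-1) + ((-5 + 1 - 6) + 20)*(-122) = -1*(-12) + (-10 + 20)*(-122) = 12 + 10*(-122) = 12 - 1220 = -1208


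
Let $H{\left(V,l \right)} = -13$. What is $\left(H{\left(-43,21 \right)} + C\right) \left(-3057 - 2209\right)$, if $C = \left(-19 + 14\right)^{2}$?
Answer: $-63192$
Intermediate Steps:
$C = 25$ ($C = \left(-5\right)^{2} = 25$)
$\left(H{\left(-43,21 \right)} + C\right) \left(-3057 - 2209\right) = \left(-13 + 25\right) \left(-3057 - 2209\right) = 12 \left(-5266\right) = -63192$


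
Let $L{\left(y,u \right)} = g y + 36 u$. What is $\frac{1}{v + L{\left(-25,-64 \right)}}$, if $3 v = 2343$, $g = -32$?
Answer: $- \frac{1}{723} \approx -0.0013831$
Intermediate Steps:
$L{\left(y,u \right)} = - 32 y + 36 u$
$v = 781$ ($v = \frac{1}{3} \cdot 2343 = 781$)
$\frac{1}{v + L{\left(-25,-64 \right)}} = \frac{1}{781 + \left(\left(-32\right) \left(-25\right) + 36 \left(-64\right)\right)} = \frac{1}{781 + \left(800 - 2304\right)} = \frac{1}{781 - 1504} = \frac{1}{-723} = - \frac{1}{723}$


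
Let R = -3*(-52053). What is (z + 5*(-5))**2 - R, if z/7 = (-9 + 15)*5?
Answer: -121934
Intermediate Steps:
z = 210 (z = 7*((-9 + 15)*5) = 7*(6*5) = 7*30 = 210)
R = 156159
(z + 5*(-5))**2 - R = (210 + 5*(-5))**2 - 1*156159 = (210 - 25)**2 - 156159 = 185**2 - 156159 = 34225 - 156159 = -121934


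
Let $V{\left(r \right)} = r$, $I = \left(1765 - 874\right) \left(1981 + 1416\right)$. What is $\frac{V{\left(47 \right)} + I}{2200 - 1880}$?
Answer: $\frac{1513387}{160} \approx 9458.7$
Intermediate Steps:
$I = 3026727$ ($I = 891 \cdot 3397 = 3026727$)
$\frac{V{\left(47 \right)} + I}{2200 - 1880} = \frac{47 + 3026727}{2200 - 1880} = \frac{3026774}{320} = 3026774 \cdot \frac{1}{320} = \frac{1513387}{160}$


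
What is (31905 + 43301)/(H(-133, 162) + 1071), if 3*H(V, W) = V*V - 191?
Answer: 225618/20711 ≈ 10.894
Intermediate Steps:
H(V, W) = -191/3 + V**2/3 (H(V, W) = (V*V - 191)/3 = (V**2 - 191)/3 = (-191 + V**2)/3 = -191/3 + V**2/3)
(31905 + 43301)/(H(-133, 162) + 1071) = (31905 + 43301)/((-191/3 + (1/3)*(-133)**2) + 1071) = 75206/((-191/3 + (1/3)*17689) + 1071) = 75206/((-191/3 + 17689/3) + 1071) = 75206/(17498/3 + 1071) = 75206/(20711/3) = 75206*(3/20711) = 225618/20711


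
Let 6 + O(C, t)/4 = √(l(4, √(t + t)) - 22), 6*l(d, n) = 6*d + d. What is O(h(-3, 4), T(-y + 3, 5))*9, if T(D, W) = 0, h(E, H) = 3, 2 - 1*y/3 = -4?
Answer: -216 + 24*I*√39 ≈ -216.0 + 149.88*I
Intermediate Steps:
y = 18 (y = 6 - 3*(-4) = 6 + 12 = 18)
l(d, n) = 7*d/6 (l(d, n) = (6*d + d)/6 = (7*d)/6 = 7*d/6)
O(C, t) = -24 + 8*I*√39/3 (O(C, t) = -24 + 4*√((7/6)*4 - 22) = -24 + 4*√(14/3 - 22) = -24 + 4*√(-52/3) = -24 + 4*(2*I*√39/3) = -24 + 8*I*√39/3)
O(h(-3, 4), T(-y + 3, 5))*9 = (-24 + 8*I*√39/3)*9 = -216 + 24*I*√39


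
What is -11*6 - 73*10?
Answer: -796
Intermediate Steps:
-11*6 - 73*10 = -66 - 730 = -796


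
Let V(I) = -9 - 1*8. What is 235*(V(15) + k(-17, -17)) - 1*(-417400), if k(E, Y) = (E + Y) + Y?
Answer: 401420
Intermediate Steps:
V(I) = -17 (V(I) = -9 - 8 = -17)
k(E, Y) = E + 2*Y
235*(V(15) + k(-17, -17)) - 1*(-417400) = 235*(-17 + (-17 + 2*(-17))) - 1*(-417400) = 235*(-17 + (-17 - 34)) + 417400 = 235*(-17 - 51) + 417400 = 235*(-68) + 417400 = -15980 + 417400 = 401420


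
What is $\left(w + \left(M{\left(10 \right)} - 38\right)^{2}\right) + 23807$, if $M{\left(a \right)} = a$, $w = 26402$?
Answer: $50993$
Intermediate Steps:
$\left(w + \left(M{\left(10 \right)} - 38\right)^{2}\right) + 23807 = \left(26402 + \left(10 - 38\right)^{2}\right) + 23807 = \left(26402 + \left(-28\right)^{2}\right) + 23807 = \left(26402 + 784\right) + 23807 = 27186 + 23807 = 50993$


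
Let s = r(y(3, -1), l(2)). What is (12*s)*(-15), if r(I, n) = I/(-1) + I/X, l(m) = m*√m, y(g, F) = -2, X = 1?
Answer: 0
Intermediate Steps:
l(m) = m^(3/2)
r(I, n) = 0 (r(I, n) = I/(-1) + I/1 = I*(-1) + I*1 = -I + I = 0)
s = 0
(12*s)*(-15) = (12*0)*(-15) = 0*(-15) = 0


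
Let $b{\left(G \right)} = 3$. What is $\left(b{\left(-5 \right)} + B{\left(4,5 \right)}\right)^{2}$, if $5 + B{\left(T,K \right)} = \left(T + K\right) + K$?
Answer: $144$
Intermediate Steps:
$B{\left(T,K \right)} = -5 + T + 2 K$ ($B{\left(T,K \right)} = -5 + \left(\left(T + K\right) + K\right) = -5 + \left(\left(K + T\right) + K\right) = -5 + \left(T + 2 K\right) = -5 + T + 2 K$)
$\left(b{\left(-5 \right)} + B{\left(4,5 \right)}\right)^{2} = \left(3 + \left(-5 + 4 + 2 \cdot 5\right)\right)^{2} = \left(3 + \left(-5 + 4 + 10\right)\right)^{2} = \left(3 + 9\right)^{2} = 12^{2} = 144$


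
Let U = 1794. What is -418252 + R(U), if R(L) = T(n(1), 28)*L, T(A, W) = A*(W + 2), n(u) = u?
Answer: -364432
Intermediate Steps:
T(A, W) = A*(2 + W)
R(L) = 30*L (R(L) = (1*(2 + 28))*L = (1*30)*L = 30*L)
-418252 + R(U) = -418252 + 30*1794 = -418252 + 53820 = -364432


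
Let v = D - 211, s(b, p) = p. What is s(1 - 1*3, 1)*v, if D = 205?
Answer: -6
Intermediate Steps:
v = -6 (v = 205 - 211 = -6)
s(1 - 1*3, 1)*v = 1*(-6) = -6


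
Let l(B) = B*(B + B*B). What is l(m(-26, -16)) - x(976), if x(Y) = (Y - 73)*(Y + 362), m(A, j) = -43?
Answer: -1285872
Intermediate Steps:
x(Y) = (-73 + Y)*(362 + Y)
l(B) = B*(B + B²)
l(m(-26, -16)) - x(976) = (-43)²*(1 - 43) - (-26426 + 976² + 289*976) = 1849*(-42) - (-26426 + 952576 + 282064) = -77658 - 1*1208214 = -77658 - 1208214 = -1285872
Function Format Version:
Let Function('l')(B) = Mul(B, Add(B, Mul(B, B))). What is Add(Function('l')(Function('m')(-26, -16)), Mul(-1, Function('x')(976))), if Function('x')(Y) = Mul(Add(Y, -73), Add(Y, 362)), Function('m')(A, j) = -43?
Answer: -1285872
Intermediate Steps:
Function('x')(Y) = Mul(Add(-73, Y), Add(362, Y))
Function('l')(B) = Mul(B, Add(B, Pow(B, 2)))
Add(Function('l')(Function('m')(-26, -16)), Mul(-1, Function('x')(976))) = Add(Mul(Pow(-43, 2), Add(1, -43)), Mul(-1, Add(-26426, Pow(976, 2), Mul(289, 976)))) = Add(Mul(1849, -42), Mul(-1, Add(-26426, 952576, 282064))) = Add(-77658, Mul(-1, 1208214)) = Add(-77658, -1208214) = -1285872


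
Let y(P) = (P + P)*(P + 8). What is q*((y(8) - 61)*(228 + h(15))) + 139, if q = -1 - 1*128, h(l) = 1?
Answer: -5760356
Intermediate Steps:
y(P) = 2*P*(8 + P) (y(P) = (2*P)*(8 + P) = 2*P*(8 + P))
q = -129 (q = -1 - 128 = -129)
q*((y(8) - 61)*(228 + h(15))) + 139 = -129*(2*8*(8 + 8) - 61)*(228 + 1) + 139 = -129*(2*8*16 - 61)*229 + 139 = -129*(256 - 61)*229 + 139 = -25155*229 + 139 = -129*44655 + 139 = -5760495 + 139 = -5760356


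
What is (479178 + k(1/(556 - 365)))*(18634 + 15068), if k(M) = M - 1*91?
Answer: 3083922337836/191 ≈ 1.6146e+10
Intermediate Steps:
k(M) = -91 + M (k(M) = M - 91 = -91 + M)
(479178 + k(1/(556 - 365)))*(18634 + 15068) = (479178 + (-91 + 1/(556 - 365)))*(18634 + 15068) = (479178 + (-91 + 1/191))*33702 = (479178 - 17380/191)*33702 = (91505618/191)*33702 = 3083922337836/191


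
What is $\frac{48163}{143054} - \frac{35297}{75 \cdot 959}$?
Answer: $- \frac{1585253263}{10289158950} \approx -0.15407$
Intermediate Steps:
$\frac{48163}{143054} - \frac{35297}{75 \cdot 959} = 48163 \cdot \frac{1}{143054} - \frac{35297}{71925} = \frac{48163}{143054} - \frac{35297}{71925} = - \frac{1585253263}{10289158950}$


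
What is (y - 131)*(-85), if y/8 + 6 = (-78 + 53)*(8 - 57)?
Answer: -817785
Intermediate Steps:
y = 9752 (y = -48 + 8*((-78 + 53)*(8 - 57)) = -48 + 8*(-25*(-49)) = -48 + 8*1225 = -48 + 9800 = 9752)
(y - 131)*(-85) = (9752 - 131)*(-85) = 9621*(-85) = -817785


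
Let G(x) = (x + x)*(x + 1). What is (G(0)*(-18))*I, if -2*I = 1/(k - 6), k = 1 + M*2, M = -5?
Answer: 0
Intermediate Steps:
k = -9 (k = 1 - 5*2 = 1 - 10 = -9)
G(x) = 2*x*(1 + x) (G(x) = (2*x)*(1 + x) = 2*x*(1 + x))
I = 1/30 (I = -1/(2*(-9 - 6)) = -½/(-15) = -½*(-1/15) = 1/30 ≈ 0.033333)
(G(0)*(-18))*I = ((2*0*(1 + 0))*(-18))*(1/30) = ((2*0*1)*(-18))*(1/30) = (0*(-18))*(1/30) = 0*(1/30) = 0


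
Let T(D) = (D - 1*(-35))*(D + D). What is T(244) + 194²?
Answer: 173788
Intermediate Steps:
T(D) = 2*D*(35 + D) (T(D) = (D + 35)*(2*D) = (35 + D)*(2*D) = 2*D*(35 + D))
T(244) + 194² = 2*244*(35 + 244) + 194² = 2*244*279 + 37636 = 136152 + 37636 = 173788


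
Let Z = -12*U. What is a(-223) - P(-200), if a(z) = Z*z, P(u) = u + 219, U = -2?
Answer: -5371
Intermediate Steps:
P(u) = 219 + u
Z = 24 (Z = -12*(-2) = 24)
a(z) = 24*z
a(-223) - P(-200) = 24*(-223) - (219 - 200) = -5352 - 1*19 = -5352 - 19 = -5371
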